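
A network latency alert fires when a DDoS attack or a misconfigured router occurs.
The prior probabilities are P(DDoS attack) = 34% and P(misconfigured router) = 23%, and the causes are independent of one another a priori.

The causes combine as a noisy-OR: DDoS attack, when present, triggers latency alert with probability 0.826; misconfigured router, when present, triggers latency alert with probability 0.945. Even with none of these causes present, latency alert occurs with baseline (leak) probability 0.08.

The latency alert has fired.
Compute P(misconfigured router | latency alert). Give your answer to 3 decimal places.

P(misconfigured router | latency alert) ≈ 0.460

Under noisy-OR, P(latency alert | causes) = 1 − (1−0.08)·∏(1−qᵢ) over the active causes.
For the numerator, keep only misconfigured router=true terms: 0.144119 + 0.077512 = 0.221631
Normalizer over all consistent configurations: 0.08·0.66·0.77 + 0.9494·0.66·0.23 + 0.83992·0.34·0.77 + 0.991196·0.34·0.23 = 0.482178
Posterior = 0.221631 / 0.482178 ≈ 0.460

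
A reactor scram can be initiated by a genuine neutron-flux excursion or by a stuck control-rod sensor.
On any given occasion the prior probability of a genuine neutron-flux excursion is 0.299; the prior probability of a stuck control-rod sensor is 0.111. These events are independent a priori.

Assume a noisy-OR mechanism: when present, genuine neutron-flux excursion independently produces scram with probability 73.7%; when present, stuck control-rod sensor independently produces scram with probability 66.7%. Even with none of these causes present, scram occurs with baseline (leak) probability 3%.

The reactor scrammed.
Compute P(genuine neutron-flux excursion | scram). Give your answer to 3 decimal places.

P(genuine neutron-flux excursion | scram) ≈ 0.762

Under noisy-OR, P(scram | causes) = 1 − (1−0.03)·∏(1−qᵢ) over the active causes.
Sum P(scram|·) weighted by the priors over the 4 (genuine neutron-flux excursion, stuck control-rod sensor) configurations:
  P(scram) = 0.03·0.701·0.889 + 0.67699·0.701·0.111 + 0.74489·0.299·0.889 + 0.915048·0.299·0.111
        = 0.018696 + 0.052677 + 0.198000 + 0.030370 = 0.299743
The terms with genuine neutron-flux excursion present sum to 0.228370, so
  P(genuine neutron-flux excursion | scram) = 0.228370 / 0.299743 ≈ 0.762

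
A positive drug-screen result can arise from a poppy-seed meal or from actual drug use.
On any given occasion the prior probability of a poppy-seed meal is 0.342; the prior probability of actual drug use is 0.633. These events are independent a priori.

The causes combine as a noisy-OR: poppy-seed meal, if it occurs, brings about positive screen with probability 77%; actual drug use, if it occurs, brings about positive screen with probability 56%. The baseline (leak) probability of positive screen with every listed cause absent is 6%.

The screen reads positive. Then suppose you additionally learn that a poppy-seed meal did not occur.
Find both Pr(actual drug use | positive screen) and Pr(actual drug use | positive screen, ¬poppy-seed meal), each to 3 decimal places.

Under noisy-OR, P(positive screen | causes) = 1 − (1−0.06)·∏(1−qᵢ) over the active causes.
Sum P(positive screen|·) weighted by the priors over the 4 (poppy-seed meal, actual drug use) configurations:
  P(positive screen) = 0.06×0.658×0.367 + 0.5864×0.658×0.633 + 0.7838×0.342×0.367 + 0.904872×0.342×0.633
        = 0.014489 + 0.244244 + 0.098378 + 0.195892 = 0.553003
The terms with actual drug use present sum to 0.440136, so
  P(actual drug use | positive screen) = 0.440136 / 0.553003 ≈ 0.796

Now also conditioning on poppy-seed meal≠true:
By total probability over both values of actual drug use:
  P(positive screen | ¬poppy-seed meal) = 0.06*0.367 + 0.5864*0.633
        = 0.022020 + 0.371191 = 0.393211
The terms with actual drug use present sum to 0.371191, so
  P(actual drug use | positive screen, ¬poppy-seed meal) = 0.371191 / 0.393211 ≈ 0.944

Pr(actual drug use | positive screen) ≈ 0.796; Pr(actual drug use | positive screen, ¬poppy-seed meal) ≈ 0.944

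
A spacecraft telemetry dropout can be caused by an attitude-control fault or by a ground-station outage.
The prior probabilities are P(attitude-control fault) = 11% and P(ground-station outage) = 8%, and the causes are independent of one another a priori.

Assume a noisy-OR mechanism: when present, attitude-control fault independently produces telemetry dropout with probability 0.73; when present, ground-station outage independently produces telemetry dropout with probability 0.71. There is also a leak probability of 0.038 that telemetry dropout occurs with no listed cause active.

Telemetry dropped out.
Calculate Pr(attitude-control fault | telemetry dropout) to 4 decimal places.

Under noisy-OR, P(telemetry dropout | causes) = 1 − (1−0.038)·∏(1−qᵢ) over the active causes.
Enumerate the 4 (attitude-control fault, ground-station outage) configurations and weight by the priors:
  P(telemetry dropout) = 0.038×0.89×0.92 + 0.72102×0.89×0.08 + 0.74026×0.11×0.92 + 0.924675×0.11×0.08
        = 0.031114 + 0.051337 + 0.074914 + 0.008137 = 0.165502
Keeping only the attitude-control fault-present terms gives 0.083051, so
  P(attitude-control fault | telemetry dropout) = 0.083051 / 0.165502 ≈ 0.5018

Pr(attitude-control fault | telemetry dropout) ≈ 0.5018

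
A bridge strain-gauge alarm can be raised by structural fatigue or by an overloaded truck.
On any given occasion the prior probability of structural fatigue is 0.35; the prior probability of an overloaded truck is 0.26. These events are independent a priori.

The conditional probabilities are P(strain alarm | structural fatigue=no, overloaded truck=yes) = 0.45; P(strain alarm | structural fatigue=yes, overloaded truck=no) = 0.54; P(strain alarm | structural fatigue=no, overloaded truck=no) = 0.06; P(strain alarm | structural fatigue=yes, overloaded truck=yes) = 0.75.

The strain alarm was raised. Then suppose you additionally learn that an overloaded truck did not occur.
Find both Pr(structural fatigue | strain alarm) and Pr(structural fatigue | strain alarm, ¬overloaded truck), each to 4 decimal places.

Weight on structural fatigue=true, given the evidence: 0.139860 + 0.068250 = 0.208110
The normalizing constant is 0.06·0.65·0.74 + 0.45·0.65·0.26 + 0.54·0.35·0.74 + 0.75·0.35·0.26 = 0.313020
Posterior = 0.208110 / 0.313020 ≈ 0.6648

Now condition on the additional information:
P(strain alarm | ¬overloaded truck) = 0.06×0.65 + 0.54×0.35 = 0.039000 + 0.189000 = 0.228000
Restricting to configurations with structural fatigue present: 0.54×0.35 = 0.189000.
So P(structural fatigue | strain alarm, ¬overloaded truck) = 0.189000/0.228000 ≈ 0.8289.
Ruling out overloaded truck raises the posterior on structural fatigue — the flip side of explaining away.

Pr(structural fatigue | strain alarm) ≈ 0.6648; Pr(structural fatigue | strain alarm, ¬overloaded truck) ≈ 0.8289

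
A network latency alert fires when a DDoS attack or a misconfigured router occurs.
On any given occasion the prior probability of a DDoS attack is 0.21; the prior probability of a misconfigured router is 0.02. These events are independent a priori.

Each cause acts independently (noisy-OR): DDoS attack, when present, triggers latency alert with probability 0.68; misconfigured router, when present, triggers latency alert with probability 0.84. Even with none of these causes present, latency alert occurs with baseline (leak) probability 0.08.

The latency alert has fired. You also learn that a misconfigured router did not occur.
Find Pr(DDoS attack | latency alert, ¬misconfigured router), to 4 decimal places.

Pr(DDoS attack | latency alert, ¬misconfigured router) ≈ 0.7010

Under noisy-OR, P(latency alert | causes) = 1 − (1−0.08)·∏(1−qᵢ) over the active causes.
By total probability over both values of DDoS attack:
  P(latency alert | ¬misconfigured router) = 0.08*0.79 + 0.7056*0.21
        = 0.063200 + 0.148176 = 0.211376
Configurations with DDoS attack contribute 0.148176, so
  P(DDoS attack | latency alert, ¬misconfigured router) = 0.148176 / 0.211376 ≈ 0.7010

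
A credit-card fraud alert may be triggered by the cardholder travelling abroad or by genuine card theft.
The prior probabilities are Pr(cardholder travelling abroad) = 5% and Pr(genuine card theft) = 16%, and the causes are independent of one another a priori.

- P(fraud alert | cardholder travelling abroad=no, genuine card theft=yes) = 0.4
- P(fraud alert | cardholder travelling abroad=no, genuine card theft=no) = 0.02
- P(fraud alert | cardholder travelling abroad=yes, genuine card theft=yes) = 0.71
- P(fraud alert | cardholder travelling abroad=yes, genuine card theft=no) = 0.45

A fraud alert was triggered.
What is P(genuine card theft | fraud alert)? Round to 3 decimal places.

P(genuine card theft | fraud alert) ≈ 0.656

P(fraud alert) = 0.02×0.95×0.84 + 0.4×0.95×0.16 + 0.45×0.05×0.84 + 0.71×0.05×0.16 = 0.015960 + 0.060800 + 0.018900 + 0.005680 = 0.101340
The genuine card theft-present share is 0.060800 + 0.005680 = 0.066480.
Hence the posterior is 0.066480/0.101340 ≈ 0.656.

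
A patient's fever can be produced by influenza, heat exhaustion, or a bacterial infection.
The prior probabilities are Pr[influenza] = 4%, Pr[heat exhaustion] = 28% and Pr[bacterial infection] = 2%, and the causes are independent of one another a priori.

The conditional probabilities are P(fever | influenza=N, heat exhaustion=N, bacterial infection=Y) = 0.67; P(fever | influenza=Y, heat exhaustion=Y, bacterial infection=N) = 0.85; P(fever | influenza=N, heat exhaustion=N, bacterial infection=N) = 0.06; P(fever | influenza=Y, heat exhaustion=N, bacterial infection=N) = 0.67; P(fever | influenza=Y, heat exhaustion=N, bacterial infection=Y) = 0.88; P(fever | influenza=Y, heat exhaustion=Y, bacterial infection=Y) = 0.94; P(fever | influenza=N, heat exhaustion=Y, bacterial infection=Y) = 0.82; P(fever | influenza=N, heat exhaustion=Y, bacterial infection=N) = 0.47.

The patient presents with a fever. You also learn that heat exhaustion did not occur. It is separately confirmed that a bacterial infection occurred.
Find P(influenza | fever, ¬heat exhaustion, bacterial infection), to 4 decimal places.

P(influenza | fever, ¬heat exhaustion, bacterial infection) ≈ 0.0519

P(fever | ¬heat exhaustion, bacterial infection) = 0.67*0.96 + 0.88*0.04 = 0.643200 + 0.035200 = 0.678400
Restricting to configurations with influenza present: 0.88*0.04 = 0.035200.
P(influenza | fever, ¬heat exhaustion, bacterial infection) = 0.035200 / 0.678400 ≈ 0.0519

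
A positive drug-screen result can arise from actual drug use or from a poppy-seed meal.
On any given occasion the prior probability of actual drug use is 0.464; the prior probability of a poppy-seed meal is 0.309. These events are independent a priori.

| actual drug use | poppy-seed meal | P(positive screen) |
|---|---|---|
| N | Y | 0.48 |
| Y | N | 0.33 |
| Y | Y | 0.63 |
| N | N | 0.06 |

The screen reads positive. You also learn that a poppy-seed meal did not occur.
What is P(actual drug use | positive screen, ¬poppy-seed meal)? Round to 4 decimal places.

P(actual drug use | positive screen, ¬poppy-seed meal) ≈ 0.8264

Enumerate both values of actual drug use and weight by the priors:
  P(positive screen | ¬poppy-seed meal) = 0.06·0.536 + 0.33·0.464
        = 0.032160 + 0.153120 = 0.185280
The terms with actual drug use present sum to 0.153120, so
  P(actual drug use | positive screen, ¬poppy-seed meal) = 0.153120 / 0.185280 ≈ 0.8264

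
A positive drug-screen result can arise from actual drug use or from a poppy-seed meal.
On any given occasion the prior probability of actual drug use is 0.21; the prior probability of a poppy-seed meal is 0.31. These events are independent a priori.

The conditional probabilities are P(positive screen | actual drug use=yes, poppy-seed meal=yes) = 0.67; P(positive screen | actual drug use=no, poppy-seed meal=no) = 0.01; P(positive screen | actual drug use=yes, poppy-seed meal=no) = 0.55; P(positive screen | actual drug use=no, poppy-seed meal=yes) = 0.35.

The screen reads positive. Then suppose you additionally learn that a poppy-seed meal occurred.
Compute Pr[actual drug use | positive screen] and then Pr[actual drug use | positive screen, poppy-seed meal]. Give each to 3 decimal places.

Pr[actual drug use | positive screen] ≈ 0.575; Pr[actual drug use | positive screen, poppy-seed meal] ≈ 0.337

By total probability over the 4 (actual drug use, poppy-seed meal) configurations:
  P(positive screen) = 0.01×0.79×0.69 + 0.35×0.79×0.31 + 0.55×0.21×0.69 + 0.67×0.21×0.31
        = 0.005451 + 0.085715 + 0.079695 + 0.043617 = 0.214478
Configurations with actual drug use contribute 0.123312, so
  P(actual drug use | positive screen) = 0.123312 / 0.214478 ≈ 0.575

Now condition on the additional information:
Enumerate both values of actual drug use and weight by the priors:
  P(positive screen | poppy-seed meal) = 0.35×0.79 + 0.67×0.21
        = 0.276500 + 0.140700 = 0.417200
Keeping only the actual drug use-present terms gives 0.140700, so
  P(actual drug use | positive screen, poppy-seed meal) = 0.140700 / 0.417200 ≈ 0.337
— poppy-seed meal explains away the evidence for actual drug use.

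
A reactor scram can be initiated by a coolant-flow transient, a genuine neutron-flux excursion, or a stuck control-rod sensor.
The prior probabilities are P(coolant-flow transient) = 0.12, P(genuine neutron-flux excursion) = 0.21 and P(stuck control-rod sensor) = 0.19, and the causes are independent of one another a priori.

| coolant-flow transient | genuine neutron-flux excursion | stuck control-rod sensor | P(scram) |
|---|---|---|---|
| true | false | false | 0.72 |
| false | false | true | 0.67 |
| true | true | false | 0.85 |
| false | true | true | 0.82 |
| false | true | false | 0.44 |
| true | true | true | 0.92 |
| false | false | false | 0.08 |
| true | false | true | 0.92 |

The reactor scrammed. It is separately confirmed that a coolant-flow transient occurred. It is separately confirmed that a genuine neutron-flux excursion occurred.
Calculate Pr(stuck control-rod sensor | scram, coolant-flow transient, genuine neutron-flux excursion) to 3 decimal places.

P(scram | coolant-flow transient, genuine neutron-flux excursion) = 0.85×0.81 + 0.92×0.19 = 0.688500 + 0.174800 = 0.863300
Restricting to configurations with stuck control-rod sensor present: 0.92×0.19 = 0.174800.
P(stuck control-rod sensor | scram, coolant-flow transient, genuine neutron-flux excursion) = 0.174800 / 0.863300 ≈ 0.202

Pr(stuck control-rod sensor | scram, coolant-flow transient, genuine neutron-flux excursion) ≈ 0.202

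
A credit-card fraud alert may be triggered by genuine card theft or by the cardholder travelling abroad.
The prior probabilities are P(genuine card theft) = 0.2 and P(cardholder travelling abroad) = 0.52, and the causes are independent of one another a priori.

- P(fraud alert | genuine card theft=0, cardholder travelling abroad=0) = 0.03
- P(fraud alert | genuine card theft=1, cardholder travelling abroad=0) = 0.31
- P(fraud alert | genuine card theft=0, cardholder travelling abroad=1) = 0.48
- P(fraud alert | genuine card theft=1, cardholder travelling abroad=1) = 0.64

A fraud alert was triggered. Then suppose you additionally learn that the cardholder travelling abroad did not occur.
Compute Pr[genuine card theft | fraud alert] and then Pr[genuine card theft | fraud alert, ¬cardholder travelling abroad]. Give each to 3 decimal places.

Enumerate the 4 (genuine card theft, cardholder travelling abroad) configurations and weight by the priors:
  P(fraud alert) = 0.03·0.8·0.48 + 0.48·0.8·0.52 + 0.31·0.2·0.48 + 0.64·0.2·0.52
        = 0.011520 + 0.199680 + 0.029760 + 0.066560 = 0.307520
Keeping only the genuine card theft-present terms gives 0.096320, so
  P(genuine card theft | fraud alert) = 0.096320 / 0.307520 ≈ 0.313

Now also conditioning on cardholder travelling abroad≠true:
Sum P(fraud alert|·) weighted by the priors over both values of genuine card theft:
  P(fraud alert | ¬cardholder travelling abroad) = 0.03×0.8 + 0.31×0.2
        = 0.024000 + 0.062000 = 0.086000
Keeping only the genuine card theft-present terms gives 0.062000, so
  P(genuine card theft | fraud alert, ¬cardholder travelling abroad) = 0.062000 / 0.086000 ≈ 0.721

Pr[genuine card theft | fraud alert] ≈ 0.313; Pr[genuine card theft | fraud alert, ¬cardholder travelling abroad] ≈ 0.721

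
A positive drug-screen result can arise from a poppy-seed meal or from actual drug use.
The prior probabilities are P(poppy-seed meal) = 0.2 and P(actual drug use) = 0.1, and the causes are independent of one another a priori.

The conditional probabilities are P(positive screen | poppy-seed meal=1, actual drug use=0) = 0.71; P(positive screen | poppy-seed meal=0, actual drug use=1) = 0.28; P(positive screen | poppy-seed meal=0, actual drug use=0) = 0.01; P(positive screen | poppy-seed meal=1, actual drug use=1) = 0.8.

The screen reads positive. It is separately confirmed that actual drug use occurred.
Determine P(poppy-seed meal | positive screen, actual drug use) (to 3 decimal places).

P(poppy-seed meal | positive screen, actual drug use) ≈ 0.417

Sum P(positive screen|·) weighted by the priors over both values of poppy-seed meal:
  P(positive screen | actual drug use) = 0.28*0.8 + 0.8*0.2
        = 0.224000 + 0.160000 = 0.384000
The terms with poppy-seed meal present sum to 0.160000, so
  P(poppy-seed meal | positive screen, actual drug use) = 0.160000 / 0.384000 ≈ 0.417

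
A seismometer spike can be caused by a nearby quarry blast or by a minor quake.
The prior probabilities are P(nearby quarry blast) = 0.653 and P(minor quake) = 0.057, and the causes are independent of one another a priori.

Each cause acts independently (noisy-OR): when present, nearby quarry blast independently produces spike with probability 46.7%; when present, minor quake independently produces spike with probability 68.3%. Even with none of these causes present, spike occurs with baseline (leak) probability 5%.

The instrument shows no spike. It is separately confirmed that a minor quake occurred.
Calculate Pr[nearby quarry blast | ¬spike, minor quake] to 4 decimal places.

Pr[nearby quarry blast | ¬spike, minor quake] ≈ 0.5008

Under noisy-OR, P(spike | causes) = 1 − (1−0.05)·∏(1−qᵢ) over the active causes.
For the numerator, keep only nearby quarry blast=true terms: 0.160513·0.653 = 0.104815
Normalizer over all consistent configurations: 0.30115·0.347 + 0.160513·0.653 = 0.209314
P(nearby quarry blast | ¬spike, minor quake) = 0.104815/0.209314 ≈ 0.5008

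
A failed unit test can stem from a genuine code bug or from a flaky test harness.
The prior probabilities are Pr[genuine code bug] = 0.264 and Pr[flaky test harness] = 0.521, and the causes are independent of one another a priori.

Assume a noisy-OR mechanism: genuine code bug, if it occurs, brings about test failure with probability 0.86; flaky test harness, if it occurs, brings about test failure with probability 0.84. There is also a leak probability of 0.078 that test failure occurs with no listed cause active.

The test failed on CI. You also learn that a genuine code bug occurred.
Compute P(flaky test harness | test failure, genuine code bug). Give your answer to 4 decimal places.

P(flaky test harness | test failure, genuine code bug) ≈ 0.5502

Under noisy-OR, P(test failure | causes) = 1 − (1−0.078)·∏(1−qᵢ) over the active causes.
Sum P(test failure|·) weighted by the priors over both values of flaky test harness:
  P(test failure | genuine code bug) = 0.87092*0.479 + 0.979347*0.521
        = 0.417171 + 0.510240 = 0.927411
Keeping only the flaky test harness-present terms gives 0.510240, so
  P(flaky test harness | test failure, genuine code bug) = 0.510240 / 0.927411 ≈ 0.5502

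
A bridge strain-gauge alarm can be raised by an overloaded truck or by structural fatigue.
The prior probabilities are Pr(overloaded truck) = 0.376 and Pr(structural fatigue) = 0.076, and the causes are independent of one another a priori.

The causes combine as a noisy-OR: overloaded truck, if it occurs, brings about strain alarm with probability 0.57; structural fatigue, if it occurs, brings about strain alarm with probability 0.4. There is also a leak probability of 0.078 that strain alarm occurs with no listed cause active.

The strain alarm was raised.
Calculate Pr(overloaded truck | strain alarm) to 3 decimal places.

Under noisy-OR, P(strain alarm | causes) = 1 − (1−0.078)·∏(1−qᵢ) over the active causes.
P(strain alarm) = 0.078·0.624·0.924 + 0.4468·0.624·0.076 + 0.60354·0.376·0.924 + 0.762124·0.376·0.076 = 0.044973 + 0.021189 + 0.209684 + 0.021778 = 0.297624
Of this, 0.231462 comes from 0.209684 + 0.021778 (the overloaded truck=true cases).
P(overloaded truck | strain alarm) = 0.231462 / 0.297624 ≈ 0.778

Pr(overloaded truck | strain alarm) ≈ 0.778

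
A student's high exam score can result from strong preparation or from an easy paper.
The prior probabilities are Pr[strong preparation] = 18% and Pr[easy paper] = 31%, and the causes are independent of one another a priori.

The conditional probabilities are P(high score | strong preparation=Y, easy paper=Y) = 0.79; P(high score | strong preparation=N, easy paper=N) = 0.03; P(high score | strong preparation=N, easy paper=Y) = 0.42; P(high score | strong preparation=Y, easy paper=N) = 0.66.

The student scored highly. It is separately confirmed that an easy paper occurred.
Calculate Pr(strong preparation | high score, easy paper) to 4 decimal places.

Numerator (weight on configurations with strong preparation): 0.79×0.18 = 0.142200
Denominator P(high score | easy paper): 0.42×0.82 + 0.79×0.18 = 0.486600
P(strong preparation | high score, easy paper) = 0.142200/0.486600 ≈ 0.2922

Pr(strong preparation | high score, easy paper) ≈ 0.2922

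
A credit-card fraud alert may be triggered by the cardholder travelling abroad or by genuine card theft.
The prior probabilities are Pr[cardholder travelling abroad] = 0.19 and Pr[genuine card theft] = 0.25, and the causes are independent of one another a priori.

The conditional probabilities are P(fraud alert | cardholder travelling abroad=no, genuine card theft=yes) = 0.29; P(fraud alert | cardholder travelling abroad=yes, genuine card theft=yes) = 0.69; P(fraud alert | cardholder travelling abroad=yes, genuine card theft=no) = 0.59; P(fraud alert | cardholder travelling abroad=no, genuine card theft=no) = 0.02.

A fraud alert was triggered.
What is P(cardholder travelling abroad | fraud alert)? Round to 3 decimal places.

P(cardholder travelling abroad | fraud alert) ≈ 0.622

Numerator (weight on configurations with cardholder travelling abroad): 0.084075 + 0.032775 = 0.116850
Denominator P(fraud alert): 0.02*0.81*0.75 + 0.29*0.81*0.25 + 0.59*0.19*0.75 + 0.69*0.19*0.25 = 0.187725
P(cardholder travelling abroad | fraud alert) = 0.116850/0.187725 ≈ 0.622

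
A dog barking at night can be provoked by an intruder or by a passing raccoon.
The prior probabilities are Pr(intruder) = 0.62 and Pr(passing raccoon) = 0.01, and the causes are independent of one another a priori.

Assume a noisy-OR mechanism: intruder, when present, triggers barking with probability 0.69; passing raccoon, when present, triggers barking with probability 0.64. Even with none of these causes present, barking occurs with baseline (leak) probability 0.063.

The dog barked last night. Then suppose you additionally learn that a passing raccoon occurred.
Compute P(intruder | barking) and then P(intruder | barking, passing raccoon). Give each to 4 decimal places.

Under noisy-OR, P(barking | causes) = 1 − (1−0.063)·∏(1−qᵢ) over the active causes.
P(barking) = 0.063×0.38×0.99 + 0.66268×0.38×0.01 + 0.70953×0.62×0.99 + 0.895431×0.62×0.01 = 0.023701 + 0.002518 + 0.435510 + 0.005552 = 0.467281
The intruder-present share is 0.435510 + 0.005552 = 0.441062.
P(intruder | barking) = 0.441062 / 0.467281 ≈ 0.9439

Now also conditioning on passing raccoon=true:
Enumerate both values of intruder and weight by the priors:
  P(barking | passing raccoon) = 0.66268×0.38 + 0.895431×0.62
        = 0.251818 + 0.555167 = 0.806985
Keeping only the intruder-present terms gives 0.555167, so
  P(intruder | barking, passing raccoon) = 0.555167 / 0.806985 ≈ 0.6880

P(intruder | barking) ≈ 0.9439; P(intruder | barking, passing raccoon) ≈ 0.6880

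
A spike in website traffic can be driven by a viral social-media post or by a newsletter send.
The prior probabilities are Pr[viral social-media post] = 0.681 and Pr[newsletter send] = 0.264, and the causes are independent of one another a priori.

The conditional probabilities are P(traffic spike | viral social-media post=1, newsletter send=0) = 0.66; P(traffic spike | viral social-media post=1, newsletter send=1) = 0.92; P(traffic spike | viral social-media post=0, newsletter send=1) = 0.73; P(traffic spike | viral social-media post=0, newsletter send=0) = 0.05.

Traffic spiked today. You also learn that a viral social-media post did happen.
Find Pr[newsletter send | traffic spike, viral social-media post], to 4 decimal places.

Numerator (weight on configurations with newsletter send): 0.92*0.264 = 0.242880
Normalizer over all consistent configurations: 0.66*0.736 + 0.92*0.264 = 0.728640
Posterior = 0.242880 / 0.728640 ≈ 0.3333

Pr[newsletter send | traffic spike, viral social-media post] ≈ 0.3333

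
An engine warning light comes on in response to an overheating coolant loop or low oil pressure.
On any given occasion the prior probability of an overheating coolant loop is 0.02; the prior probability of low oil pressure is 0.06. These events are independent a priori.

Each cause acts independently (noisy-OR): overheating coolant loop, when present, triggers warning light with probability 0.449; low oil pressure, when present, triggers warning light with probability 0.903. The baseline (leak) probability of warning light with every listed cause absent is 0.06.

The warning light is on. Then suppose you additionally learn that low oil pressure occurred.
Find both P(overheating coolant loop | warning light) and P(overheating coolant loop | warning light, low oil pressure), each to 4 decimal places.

P(overheating coolant loop | warning light) ≈ 0.0858; P(overheating coolant loop | warning light, low oil pressure) ≈ 0.0209

Under noisy-OR, P(warning light | causes) = 1 − (1−0.06)·∏(1−qᵢ) over the active causes.
For the numerator, keep only overheating coolant loop=true terms: 0.009063 + 0.001140 = 0.010203
Normalizer over all consistent configurations: 0.06×0.98×0.94 + 0.90882×0.98×0.06 + 0.48206×0.02×0.94 + 0.94976×0.02×0.06 = 0.118914
Posterior = 0.010203 / 0.118914 ≈ 0.0858

Now also conditioning on low oil pressure=true:
P(warning light | low oil pressure) = 0.90882*0.98 + 0.94976*0.02 = 0.890644 + 0.018995 = 0.909639
The overheating coolant loop-present share is 0.94976*0.02 = 0.018995.
P(overheating coolant loop | warning light, low oil pressure) = 0.018995 / 0.909639 ≈ 0.0209
— low oil pressure explains away the evidence for overheating coolant loop.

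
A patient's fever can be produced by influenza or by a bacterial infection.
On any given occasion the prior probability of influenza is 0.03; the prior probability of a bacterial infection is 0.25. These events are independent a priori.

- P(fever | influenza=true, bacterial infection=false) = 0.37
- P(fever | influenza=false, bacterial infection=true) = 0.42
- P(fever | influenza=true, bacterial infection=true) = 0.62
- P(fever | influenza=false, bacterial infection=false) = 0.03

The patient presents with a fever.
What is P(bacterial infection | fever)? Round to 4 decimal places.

Numerator (weight on configurations with bacterial infection): 0.101850 + 0.004650 = 0.106500
The normalizing constant is 0.03*0.97*0.75 + 0.42*0.97*0.25 + 0.37*0.03*0.75 + 0.62*0.03*0.25 = 0.136650
P(bacterial infection | fever) = 0.106500/0.136650 ≈ 0.7794

P(bacterial infection | fever) ≈ 0.7794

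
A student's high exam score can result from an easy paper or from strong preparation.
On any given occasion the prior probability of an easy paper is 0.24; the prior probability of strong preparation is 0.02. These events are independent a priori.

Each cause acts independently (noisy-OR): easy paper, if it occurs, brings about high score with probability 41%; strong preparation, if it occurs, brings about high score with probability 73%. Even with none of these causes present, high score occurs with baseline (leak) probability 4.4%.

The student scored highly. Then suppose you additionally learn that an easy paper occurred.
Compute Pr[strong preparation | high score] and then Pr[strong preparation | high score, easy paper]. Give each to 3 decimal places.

Under noisy-OR, P(high score | causes) = 1 − (1−0.044)·∏(1−qᵢ) over the active causes.
P(high score) = 0.044×0.76×0.98 + 0.74188×0.76×0.02 + 0.43596×0.24×0.98 + 0.847709×0.24×0.02 = 0.032771 + 0.011277 + 0.102538 + 0.004069 = 0.150655
The strong preparation-present share is 0.011277 + 0.004069 = 0.015346.
Hence the posterior is 0.015346/0.150655 ≈ 0.102.

Now condition on the additional information:
Weight on strong preparation=true, given the evidence: 0.847709×0.02 = 0.016954
Normalizer over all consistent configurations: 0.43596×0.98 + 0.847709×0.02 = 0.444195
Posterior = 0.016954 / 0.444195 ≈ 0.038

Pr[strong preparation | high score] ≈ 0.102; Pr[strong preparation | high score, easy paper] ≈ 0.038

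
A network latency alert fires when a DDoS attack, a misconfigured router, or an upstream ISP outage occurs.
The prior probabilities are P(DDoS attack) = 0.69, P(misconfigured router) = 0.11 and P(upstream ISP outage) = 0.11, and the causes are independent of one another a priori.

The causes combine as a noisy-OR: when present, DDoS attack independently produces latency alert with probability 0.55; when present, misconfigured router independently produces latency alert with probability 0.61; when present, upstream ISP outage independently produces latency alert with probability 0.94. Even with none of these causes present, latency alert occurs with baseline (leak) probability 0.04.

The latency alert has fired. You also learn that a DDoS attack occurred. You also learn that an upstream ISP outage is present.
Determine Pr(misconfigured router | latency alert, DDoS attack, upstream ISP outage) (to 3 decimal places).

Under noisy-OR, P(latency alert | causes) = 1 − (1−0.04)·∏(1−qᵢ) over the active causes.
P(latency alert | DDoS attack, upstream ISP outage) = 0.97408×0.89 + 0.989891×0.11 = 0.866931 + 0.108888 = 0.975819
Restricting to configurations with misconfigured router present: 0.989891×0.11 = 0.108888.
P(misconfigured router | latency alert, DDoS attack, upstream ISP outage) = 0.108888 / 0.975819 ≈ 0.112

Pr(misconfigured router | latency alert, DDoS attack, upstream ISP outage) ≈ 0.112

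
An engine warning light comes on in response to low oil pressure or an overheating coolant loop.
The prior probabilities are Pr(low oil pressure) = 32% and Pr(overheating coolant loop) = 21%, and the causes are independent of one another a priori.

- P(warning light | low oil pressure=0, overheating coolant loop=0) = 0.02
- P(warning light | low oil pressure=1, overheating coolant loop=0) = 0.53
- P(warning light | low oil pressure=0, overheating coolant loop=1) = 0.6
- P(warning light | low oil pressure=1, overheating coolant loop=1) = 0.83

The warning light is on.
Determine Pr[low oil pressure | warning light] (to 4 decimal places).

Pr[low oil pressure | warning light] ≈ 0.6631

P(warning light) = 0.02*0.68*0.79 + 0.6*0.68*0.21 + 0.53*0.32*0.79 + 0.83*0.32*0.21 = 0.010744 + 0.085680 + 0.133984 + 0.055776 = 0.286184
Restricting to configurations with low oil pressure present: 0.133984 + 0.055776 = 0.189760.
Hence the posterior is 0.189760/0.286184 ≈ 0.6631.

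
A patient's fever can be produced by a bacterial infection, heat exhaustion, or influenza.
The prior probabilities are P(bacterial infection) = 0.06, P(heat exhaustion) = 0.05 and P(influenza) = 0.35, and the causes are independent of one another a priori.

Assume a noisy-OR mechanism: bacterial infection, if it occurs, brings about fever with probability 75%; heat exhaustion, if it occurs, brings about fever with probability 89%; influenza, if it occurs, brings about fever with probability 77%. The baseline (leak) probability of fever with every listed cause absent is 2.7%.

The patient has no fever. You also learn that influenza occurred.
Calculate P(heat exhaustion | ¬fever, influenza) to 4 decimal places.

P(heat exhaustion | ¬fever, influenza) ≈ 0.0058

Under noisy-OR, P(fever | causes) = 1 − (1−0.027)·∏(1−qᵢ) over the active causes.
P(¬fever | influenza) = 0.22379·0.94·0.95 + 0.024617·0.94·0.05 + 0.055948·0.06·0.95 + 0.006154·0.06·0.05 = 0.199844 + 0.001157 + 0.003189 + 0.000018 = 0.204208
The heat exhaustion-present share is 0.001157 + 0.000018 = 0.001175.
P(heat exhaustion | ¬fever, influenza) = 0.001175 / 0.204208 ≈ 0.0058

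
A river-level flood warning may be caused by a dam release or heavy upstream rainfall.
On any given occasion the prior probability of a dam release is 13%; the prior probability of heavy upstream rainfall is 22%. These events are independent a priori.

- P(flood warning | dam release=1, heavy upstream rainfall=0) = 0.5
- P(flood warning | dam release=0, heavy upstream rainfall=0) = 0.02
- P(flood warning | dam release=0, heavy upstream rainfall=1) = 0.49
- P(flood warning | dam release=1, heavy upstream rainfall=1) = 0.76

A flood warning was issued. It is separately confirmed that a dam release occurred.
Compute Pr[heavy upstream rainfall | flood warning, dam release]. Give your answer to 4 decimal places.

Pr[heavy upstream rainfall | flood warning, dam release] ≈ 0.3001

P(flood warning | dam release) = 0.5×0.78 + 0.76×0.22 = 0.390000 + 0.167200 = 0.557200
Of this, 0.167200 comes from 0.76×0.22 (the heavy upstream rainfall=true cases).
So P(heavy upstream rainfall | flood warning, dam release) = 0.167200/0.557200 ≈ 0.3001.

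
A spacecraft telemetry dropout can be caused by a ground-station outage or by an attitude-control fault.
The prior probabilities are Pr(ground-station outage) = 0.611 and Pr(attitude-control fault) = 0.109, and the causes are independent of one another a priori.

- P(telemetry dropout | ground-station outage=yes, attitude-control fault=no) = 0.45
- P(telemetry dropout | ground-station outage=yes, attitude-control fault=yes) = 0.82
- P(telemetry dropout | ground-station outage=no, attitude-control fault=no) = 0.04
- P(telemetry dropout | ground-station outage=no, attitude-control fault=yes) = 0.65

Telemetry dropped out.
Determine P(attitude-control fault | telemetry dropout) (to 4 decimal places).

P(telemetry dropout) = 0.04*0.389*0.891 + 0.65*0.389*0.109 + 0.45*0.611*0.891 + 0.82*0.611*0.109 = 0.013864 + 0.027561 + 0.244980 + 0.054611 = 0.341016
Of this, 0.082172 comes from 0.027561 + 0.054611 (the attitude-control fault=true cases).
Hence the posterior is 0.082172/0.341016 ≈ 0.2410.

P(attitude-control fault | telemetry dropout) ≈ 0.2410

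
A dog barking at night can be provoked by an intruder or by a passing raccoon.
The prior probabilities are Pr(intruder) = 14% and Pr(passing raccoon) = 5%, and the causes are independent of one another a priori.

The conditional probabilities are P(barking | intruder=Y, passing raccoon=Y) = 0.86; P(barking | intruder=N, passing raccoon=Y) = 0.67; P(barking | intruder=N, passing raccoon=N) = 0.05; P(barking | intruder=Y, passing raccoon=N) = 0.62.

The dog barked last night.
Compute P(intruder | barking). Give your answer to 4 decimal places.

For the numerator, keep only intruder=true terms: 0.082460 + 0.006020 = 0.088480
The normalizing constant is 0.05·0.86·0.95 + 0.67·0.86·0.05 + 0.62·0.14·0.95 + 0.86·0.14·0.05 = 0.158140
Posterior = 0.088480 / 0.158140 ≈ 0.5595

P(intruder | barking) ≈ 0.5595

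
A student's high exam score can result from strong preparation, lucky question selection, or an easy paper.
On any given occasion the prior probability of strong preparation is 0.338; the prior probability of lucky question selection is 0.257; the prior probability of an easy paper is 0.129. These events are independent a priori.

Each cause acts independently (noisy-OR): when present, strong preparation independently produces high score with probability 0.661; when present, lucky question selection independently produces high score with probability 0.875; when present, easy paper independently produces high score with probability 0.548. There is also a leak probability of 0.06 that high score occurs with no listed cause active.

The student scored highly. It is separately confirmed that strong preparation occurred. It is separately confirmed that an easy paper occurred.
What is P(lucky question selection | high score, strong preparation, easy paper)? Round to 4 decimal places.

P(lucky question selection | high score, strong preparation, easy paper) ≈ 0.2841

Under noisy-OR, P(high score | causes) = 1 − (1−0.06)·∏(1−qᵢ) over the active causes.
P(high score | strong preparation, easy paper) = 0.855966·0.743 + 0.981996·0.257 = 0.635983 + 0.252373 = 0.888356
Of this, 0.252373 comes from 0.981996·0.257 (the lucky question selection=true cases).
P(lucky question selection | high score, strong preparation, easy paper) = 0.252373 / 0.888356 ≈ 0.2841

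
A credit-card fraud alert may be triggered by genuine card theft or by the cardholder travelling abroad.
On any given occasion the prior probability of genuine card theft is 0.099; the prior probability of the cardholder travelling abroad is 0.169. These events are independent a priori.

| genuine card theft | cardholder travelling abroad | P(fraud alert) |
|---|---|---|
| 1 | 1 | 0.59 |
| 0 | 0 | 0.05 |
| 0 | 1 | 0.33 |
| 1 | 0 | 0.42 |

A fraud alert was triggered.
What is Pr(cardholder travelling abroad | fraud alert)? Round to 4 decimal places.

For the numerator, keep only cardholder travelling abroad=true terms: 0.050249 + 0.009871 = 0.060120
Denominator P(fraud alert): 0.05*0.901*0.831 + 0.33*0.901*0.169 + 0.42*0.099*0.831 + 0.59*0.099*0.169 = 0.132110
P(cardholder travelling abroad | fraud alert) = 0.060120/0.132110 ≈ 0.4551

Pr(cardholder travelling abroad | fraud alert) ≈ 0.4551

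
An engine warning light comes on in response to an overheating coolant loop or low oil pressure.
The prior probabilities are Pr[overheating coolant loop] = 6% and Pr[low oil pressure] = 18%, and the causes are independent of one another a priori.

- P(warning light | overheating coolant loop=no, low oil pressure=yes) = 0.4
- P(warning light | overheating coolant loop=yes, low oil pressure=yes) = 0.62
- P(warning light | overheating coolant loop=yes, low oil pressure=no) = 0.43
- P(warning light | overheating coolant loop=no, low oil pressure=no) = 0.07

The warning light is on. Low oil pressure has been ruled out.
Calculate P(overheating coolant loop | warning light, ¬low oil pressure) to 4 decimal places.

P(overheating coolant loop | warning light, ¬low oil pressure) ≈ 0.2817

P(warning light | ¬low oil pressure) = 0.07×0.94 + 0.43×0.06 = 0.065800 + 0.025800 = 0.091600
The overheating coolant loop-present share is 0.43×0.06 = 0.025800.
So P(overheating coolant loop | warning light, ¬low oil pressure) = 0.025800/0.091600 ≈ 0.2817.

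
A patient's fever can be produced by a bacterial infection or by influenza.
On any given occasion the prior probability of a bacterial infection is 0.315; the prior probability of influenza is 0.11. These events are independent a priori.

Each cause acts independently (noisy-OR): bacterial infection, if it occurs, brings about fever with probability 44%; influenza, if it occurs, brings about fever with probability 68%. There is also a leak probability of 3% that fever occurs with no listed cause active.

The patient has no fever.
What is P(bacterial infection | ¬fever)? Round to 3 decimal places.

Under noisy-OR, P(fever | causes) = 1 − (1−0.03)·∏(1−qᵢ) over the active causes.
P(¬fever) = 0.97·0.685·0.89 + 0.3104·0.685·0.11 + 0.5432·0.315·0.89 + 0.173824·0.315·0.11 = 0.591360 + 0.023389 + 0.152286 + 0.006023 = 0.773058
Of this, 0.158309 comes from 0.152286 + 0.006023 (the bacterial infection=true cases).
So P(bacterial infection | ¬fever) = 0.158309/0.773058 ≈ 0.205.

P(bacterial infection | ¬fever) ≈ 0.205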